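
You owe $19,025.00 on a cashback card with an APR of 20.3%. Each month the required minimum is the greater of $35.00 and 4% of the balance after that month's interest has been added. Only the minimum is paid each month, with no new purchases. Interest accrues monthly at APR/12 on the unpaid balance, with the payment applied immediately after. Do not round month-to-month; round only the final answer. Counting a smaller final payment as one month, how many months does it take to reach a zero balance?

161 months

Monthly rate r = 20.3%/12 = 1.69167% = 0.0169167.
While 4% of the post-interest balance exceeds $35.00, each month B ← (B·(1+r))·(1 − 0.04), i.e. B shrinks by the factor (1+r)·0.96 = 0.97624.
This holds for months 1–129. Entering month 130 the balance is $855.31; 4% of the post-interest balance is now below $35.00, so the flat $35.00 minimum applies from here.
From month 130 a fixed $35.00 at rate r clears $855.31 in 32 more payments. Total: 129 + 32 = 161 months.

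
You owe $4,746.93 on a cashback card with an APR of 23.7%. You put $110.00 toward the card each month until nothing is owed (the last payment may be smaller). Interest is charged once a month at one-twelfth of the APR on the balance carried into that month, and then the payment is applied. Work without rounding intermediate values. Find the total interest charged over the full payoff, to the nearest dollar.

Monthly rate r = 23.7%/12 = 1.975% = 0.01975.
Payoff takes n = ⌈−ln(1 − rB₀/P)/ln(1+r)⌉ = ⌈97.789⌉ = 98 payments; the last is $86.94.
Total paid = 97·$110.00 + $86.94 = $10,756.94.
Total interest = total paid − principal = $10,756.94 − $4,746.93 = $6,010.01.

$6,010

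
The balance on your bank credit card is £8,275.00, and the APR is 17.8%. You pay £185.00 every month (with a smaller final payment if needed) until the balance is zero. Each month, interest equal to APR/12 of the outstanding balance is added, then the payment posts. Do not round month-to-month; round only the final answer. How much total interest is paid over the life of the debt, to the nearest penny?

£5,409.08

Monthly rate r = 17.8%/12 = 1.48333% = 0.0148333.
Payoff takes n = ⌈−ln(1 − rB₀/P)/ln(1+r)⌉ = ⌈73.968⌉ = 74 payments; the last is £179.08.
Total paid = 73·£185.00 + £179.08 = £13,684.08.
Total interest = total paid − principal = £13,684.08 − £8,275.00 = £5,409.08.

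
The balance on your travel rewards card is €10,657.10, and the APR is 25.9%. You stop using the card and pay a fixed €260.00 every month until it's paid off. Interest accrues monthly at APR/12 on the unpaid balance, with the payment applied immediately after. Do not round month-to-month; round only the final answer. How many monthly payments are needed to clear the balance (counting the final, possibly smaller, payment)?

Monthly rate r = 25.9%/12 = 2.15833% = 0.0215833.
Recurrence: B ← B·(1+r) − €260.00.
Month 1: interest €230.02; balance after payment €10,627.12.
Month 2: interest €229.37; balance after payment €10,596.48.
Closed form: n = −ln(1 − rB₀/P)/ln(1+r) = −ln(0.11532)/ln(1.02158) ≈ 101.154, so the balance reaches zero during payment 102.

102 months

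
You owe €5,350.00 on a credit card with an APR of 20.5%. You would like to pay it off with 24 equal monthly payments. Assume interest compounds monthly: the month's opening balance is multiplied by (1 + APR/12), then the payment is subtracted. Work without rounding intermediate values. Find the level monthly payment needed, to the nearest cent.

€273.60

Monthly rate r = 20.5%/12 = 1.70833% = 0.0170833.
Level-payment amortization: P = B₀·r / (1 − (1+r)^(−n)) = 5350.00·0.0170833 / (1 − 1.01708^(−24)).
Denominator 1 − (1+r)^(−24) = 0.334047743.
P = 91.3958 / 0.334047743 ≈ 273.60.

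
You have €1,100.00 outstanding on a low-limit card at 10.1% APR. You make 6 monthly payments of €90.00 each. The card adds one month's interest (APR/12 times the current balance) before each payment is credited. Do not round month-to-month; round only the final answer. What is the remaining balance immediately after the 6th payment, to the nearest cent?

Monthly rate r = 10.1%/12 = 0.841667% = 0.00841667.
Each month: B ← B·(1+r) − €90.00.
Month 1: interest €9.26; balance after payment €1,019.26.
Month 2: interest €8.58; balance after payment €937.84.
Month 3: interest €7.89; balance after payment €855.73.
Month 4: interest €7.20; balance after payment €772.93.
Month 5: interest €6.51; balance after payment €689.44.
Month 6: interest €5.80; balance after payment €605.24.

€605.24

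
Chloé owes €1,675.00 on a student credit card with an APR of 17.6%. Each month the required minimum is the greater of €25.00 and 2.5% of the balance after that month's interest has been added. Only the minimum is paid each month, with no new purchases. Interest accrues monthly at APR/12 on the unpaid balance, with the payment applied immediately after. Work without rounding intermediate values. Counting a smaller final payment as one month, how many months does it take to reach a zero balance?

109 months

Monthly rate r = 17.6%/12 = 1.46667% = 0.0146667.
While 2.5% of the post-interest balance exceeds €25.00, each month B ← (B·(1+r))·(1 − 0.025), i.e. B shrinks by the factor (1+r)·0.975 = 0.9893.
This holds for months 1–50. Entering month 51 the balance is €978.17; 2.5% of the post-interest balance is now below €25.00, so the flat €25.00 minimum applies from here.
From month 51 a fixed €25.00 at rate r clears €978.17 in 59 more payments. Total: 50 + 59 = 109 months.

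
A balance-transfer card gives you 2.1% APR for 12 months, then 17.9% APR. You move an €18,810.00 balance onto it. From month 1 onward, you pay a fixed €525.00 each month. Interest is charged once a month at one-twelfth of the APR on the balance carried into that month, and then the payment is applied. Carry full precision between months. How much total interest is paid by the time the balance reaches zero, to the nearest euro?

€3,595

Promo months 1–12 at r₀ = 2.1%/12 = 0.00175; months 13+ at r₁ = 17.9%/12 = 0.0149167.
After month 12: iterate B ← B·(1+r₀) − €525.00 for 12 months → €12,847.84.
Then at r₁ with €525.00/mo: n₂ = −ln(1 − r₁·B/P)/ln(1+r₁) ≈ 30.68 → 31 more payments.
Total paid = 42·€525.00 + €355.46 = €22,405.46; interest = €22,405.46 − €18,810.00 = €3,595.46.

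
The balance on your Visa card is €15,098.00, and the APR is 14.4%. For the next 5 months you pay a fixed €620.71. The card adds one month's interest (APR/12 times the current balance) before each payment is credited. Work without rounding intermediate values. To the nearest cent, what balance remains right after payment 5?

Monthly rate r = 14.4%/12 = 1.2% = 0.012.
Each month: B ← B·(1+r) − €620.71.
Month 1: interest €181.18; balance after payment €14,658.47.
Month 2: interest €175.90; balance after payment €14,213.66.
Month 3: interest €170.56; balance after payment €13,763.51.
Month 4: interest €165.16; balance after payment €13,307.96.
Month 5: interest €159.70; balance after payment €12,846.95.

€12,846.95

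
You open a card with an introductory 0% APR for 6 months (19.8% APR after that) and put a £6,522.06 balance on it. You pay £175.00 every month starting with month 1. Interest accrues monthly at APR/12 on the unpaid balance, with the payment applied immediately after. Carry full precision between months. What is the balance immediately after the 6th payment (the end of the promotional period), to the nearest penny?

£5,472.06

Promo months 1–6 at r₀ = 0%/12 = 0; months 7+ at r₁ = 19.8%/12 = 0.0165.
After month 6 (no interest yet): B = £6,522.06 − 6·£175.00 = £5,472.06.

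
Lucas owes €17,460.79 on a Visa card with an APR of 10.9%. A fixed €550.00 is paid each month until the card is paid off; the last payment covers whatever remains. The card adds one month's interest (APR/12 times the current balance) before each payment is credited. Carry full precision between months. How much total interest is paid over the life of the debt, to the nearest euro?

Monthly rate r = 10.9%/12 = 0.908333% = 0.00908333.
Payoff takes n = ⌈−ln(1 − rB₀/P)/ln(1+r)⌉ = ⌈37.622⌉ = 38 payments; the last is €342.89.
Total paid = 37·€550.00 + €342.89 = €20,692.89.
Total interest = total paid − principal = €20,692.89 − €17,460.79 = €3,232.10.

€3,232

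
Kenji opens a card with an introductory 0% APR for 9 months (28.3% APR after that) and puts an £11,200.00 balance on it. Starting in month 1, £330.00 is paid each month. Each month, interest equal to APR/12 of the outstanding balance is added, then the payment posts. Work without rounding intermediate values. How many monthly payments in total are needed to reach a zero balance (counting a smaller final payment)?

Promo months 1–9 at r₀ = 0%/12 = 0; months 10+ at r₁ = 28.3%/12 = 0.0235833.
After month 9 (no interest yet): B = £11,200.00 − 9·£330.00 = £8,230.00.
Then at r₁ with £330.00/mo: n₂ = −ln(1 − r₁·B/P)/ln(1+r₁) ≈ 38.06 → 39 more payments.

48 payments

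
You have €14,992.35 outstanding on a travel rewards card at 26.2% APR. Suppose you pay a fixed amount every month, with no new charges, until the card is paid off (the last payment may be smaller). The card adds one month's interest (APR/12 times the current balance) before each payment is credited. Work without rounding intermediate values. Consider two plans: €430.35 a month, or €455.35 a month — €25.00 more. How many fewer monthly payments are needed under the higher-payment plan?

8 fewer payments

Monthly rate r = 26.2%/12 = 2.18333% = 0.0218333.
At €430.35/mo: n = ⌈−ln(1 − rB₀/P)/ln(1+r)⌉ = 67 payments (last €84.62); total interest = total paid − €14,992.35 = €13,495.37.
At €455.35/mo: 59 payments (last €342.37); total interest €11,760.32.
Payments saved = 67 − 59 = 8.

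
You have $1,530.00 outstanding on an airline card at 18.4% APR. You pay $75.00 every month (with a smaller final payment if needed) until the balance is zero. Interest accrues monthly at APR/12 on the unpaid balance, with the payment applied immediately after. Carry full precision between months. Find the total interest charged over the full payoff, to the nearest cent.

$319.04

Monthly rate r = 18.4%/12 = 1.53333% = 0.0153333.
Payoff takes n = ⌈−ln(1 − rB₀/P)/ln(1+r)⌉ = ⌈24.652⌉ = 25 payments; the last is $49.04.
Total paid = 24·$75.00 + $49.04 = $1,849.04.
Total interest = total paid − principal = $1,849.04 − $1,530.00 = $319.04.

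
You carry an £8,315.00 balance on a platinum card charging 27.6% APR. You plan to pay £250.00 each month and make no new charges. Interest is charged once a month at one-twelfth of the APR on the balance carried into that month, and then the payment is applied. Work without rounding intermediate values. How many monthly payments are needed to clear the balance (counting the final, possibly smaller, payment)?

Monthly rate r = 27.6%/12 = 2.3% = 0.023.
Recurrence: B ← B·(1+r) − £250.00.
Month 1: interest £191.25; balance after payment £8,256.25.
Month 2: interest £189.89; balance after payment £8,196.14.
Closed form: n = −ln(1 − rB₀/P)/ln(1+r) = −ln(0.23502)/ln(1.023) ≈ 63.682, so the balance reaches zero during payment 64.

64 months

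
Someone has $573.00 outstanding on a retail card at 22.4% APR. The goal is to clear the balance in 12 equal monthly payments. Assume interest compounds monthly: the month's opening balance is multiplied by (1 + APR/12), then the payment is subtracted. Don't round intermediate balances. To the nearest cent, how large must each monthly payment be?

$53.74

Monthly rate r = 22.4%/12 = 1.86667% = 0.0186667.
Level-payment amortization: P = B₀·r / (1 − (1+r)^(−n)) = 573.00·0.0186667 / (1 − 1.01867^(−12)).
Denominator 1 − (1+r)^(−12) = 0.199032568.
P = 10.696 / 0.199032568 ≈ 53.74.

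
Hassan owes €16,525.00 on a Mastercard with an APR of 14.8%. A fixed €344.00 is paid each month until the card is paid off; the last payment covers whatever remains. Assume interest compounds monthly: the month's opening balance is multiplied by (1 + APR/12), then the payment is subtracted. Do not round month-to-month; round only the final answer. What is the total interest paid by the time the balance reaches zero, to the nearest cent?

€8,666.08

Monthly rate r = 14.8%/12 = 1.23333% = 0.0123333.
Payoff takes n = ⌈−ln(1 − rB₀/P)/ln(1+r)⌉ = ⌈73.229⌉ = 74 payments; the last is €79.08.
Total paid = 73·€344.00 + €79.08 = €25,191.08.
Total interest = total paid − principal = €25,191.08 − €16,525.00 = €8,666.08.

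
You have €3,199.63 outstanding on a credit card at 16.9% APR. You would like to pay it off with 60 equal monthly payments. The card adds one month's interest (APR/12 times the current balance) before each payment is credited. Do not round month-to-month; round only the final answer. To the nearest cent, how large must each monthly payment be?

€79.35

Monthly rate r = 16.9%/12 = 1.40833% = 0.0140833.
Level-payment amortization: P = B₀·r / (1 − (1+r)^(−n)) = 3199.63·0.0140833 / (1 − 1.01408^(−60)).
Denominator 1 − (1+r)^(−60) = 0.567902955.
P = 45.0615 / 0.567902955 ≈ 79.35.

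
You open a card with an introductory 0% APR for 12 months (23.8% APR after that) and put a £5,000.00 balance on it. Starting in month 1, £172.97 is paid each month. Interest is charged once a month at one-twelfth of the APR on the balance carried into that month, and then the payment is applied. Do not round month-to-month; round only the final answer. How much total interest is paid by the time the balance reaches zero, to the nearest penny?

£673.25

Promo months 1–12 at r₀ = 0%/12 = 0; months 13+ at r₁ = 23.8%/12 = 0.0198333.
After month 12 (no interest yet): B = £5,000.00 − 12·£172.97 = £2,924.36.
Then at r₁ with £172.97/mo: n₂ = −ln(1 − r₁·B/P)/ln(1+r₁) ≈ 20.80 → 21 more payments.
Total paid = 32·£172.97 + £138.21 = £5,673.25; interest = £5,673.25 − £5,000.00 = £673.25.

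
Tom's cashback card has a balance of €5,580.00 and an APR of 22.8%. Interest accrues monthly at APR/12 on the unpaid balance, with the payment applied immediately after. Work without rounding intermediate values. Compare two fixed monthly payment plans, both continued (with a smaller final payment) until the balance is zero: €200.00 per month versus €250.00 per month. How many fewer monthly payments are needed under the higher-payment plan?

11 fewer payments

Monthly rate r = 22.8%/12 = 1.9% = 0.019.
At €200.00/mo: n = ⌈−ln(1 − rB₀/P)/ln(1+r)⌉ = 41 payments (last €25.34); total interest = total paid − €5,580.00 = €2,445.34.
At €250.00/mo: 30 payments (last €79.62); total interest €1,749.62.
Payments saved = 41 − 30 = 11.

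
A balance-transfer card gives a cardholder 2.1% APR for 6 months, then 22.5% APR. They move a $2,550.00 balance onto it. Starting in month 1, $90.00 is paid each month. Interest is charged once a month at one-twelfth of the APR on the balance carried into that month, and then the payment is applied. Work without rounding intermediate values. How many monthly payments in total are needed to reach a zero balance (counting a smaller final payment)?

36 payments

Promo months 1–6 at r₀ = 2.1%/12 = 0.00175; months 7+ at r₁ = 22.5%/12 = 0.01875.
After month 6: iterate B ← B·(1+r₀) − $90.00 for 6 months → $2,034.52.
Then at r₁ with $90.00/mo: n₂ = −ln(1 − r₁·B/P)/ln(1+r₁) ≈ 29.68 → 30 more payments.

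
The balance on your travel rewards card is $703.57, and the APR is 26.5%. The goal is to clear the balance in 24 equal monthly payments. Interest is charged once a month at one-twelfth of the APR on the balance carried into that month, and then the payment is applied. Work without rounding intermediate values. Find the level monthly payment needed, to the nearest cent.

Monthly rate r = 26.5%/12 = 2.20833% = 0.0220833.
Level-payment amortization: P = B₀·r / (1 − (1+r)^(−n)) = 703.57·0.0220833 / (1 − 1.02208^(−24)).
Denominator 1 − (1+r)^(−24) = 0.407990543.
P = 15.5372 / 0.407990543 ≈ 38.08.

$38.08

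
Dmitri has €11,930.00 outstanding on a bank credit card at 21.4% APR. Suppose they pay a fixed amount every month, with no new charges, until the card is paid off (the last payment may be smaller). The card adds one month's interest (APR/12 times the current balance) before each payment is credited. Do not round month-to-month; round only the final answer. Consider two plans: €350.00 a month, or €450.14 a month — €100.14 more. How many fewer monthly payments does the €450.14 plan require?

16 fewer payments

Monthly rate r = 21.4%/12 = 1.78333% = 0.0178333.
At €350.00/mo: n = ⌈−ln(1 − rB₀/P)/ln(1+r)⌉ = 53 payments (last €336.32); total interest = total paid − €11,930.00 = €6,606.32.
At €450.14/mo: 37 payments (last €90.24); total interest €4,365.28.
Payments saved = 53 − 37 = 16.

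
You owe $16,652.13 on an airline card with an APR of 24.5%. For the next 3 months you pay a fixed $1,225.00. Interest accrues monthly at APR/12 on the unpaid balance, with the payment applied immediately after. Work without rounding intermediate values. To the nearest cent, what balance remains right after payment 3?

Monthly rate r = 24.5%/12 = 2.04167% = 0.0204167.
Each month: B ← B·(1+r) − $1,225.00.
Month 1: interest $339.98; balance after payment $15,767.11.
Month 2: interest $321.91; balance after payment $14,864.02.
Month 3: interest $303.47; balance after payment $13,942.50.

$13,942.50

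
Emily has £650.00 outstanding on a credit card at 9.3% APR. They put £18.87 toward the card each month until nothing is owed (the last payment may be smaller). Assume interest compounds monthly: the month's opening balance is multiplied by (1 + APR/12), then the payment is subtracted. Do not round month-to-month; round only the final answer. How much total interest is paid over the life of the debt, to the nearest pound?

Monthly rate r = 9.3%/12 = 0.775% = 0.00775.
Payoff takes n = ⌈−ln(1 − rB₀/P)/ln(1+r)⌉ = ⌈40.226⌉ = 41 payments; the last is £4.28.
Total paid = 40·£18.87 + £4.28 = £759.08.
Total interest = total paid − principal = £759.08 − £650.00 = £109.08.

£109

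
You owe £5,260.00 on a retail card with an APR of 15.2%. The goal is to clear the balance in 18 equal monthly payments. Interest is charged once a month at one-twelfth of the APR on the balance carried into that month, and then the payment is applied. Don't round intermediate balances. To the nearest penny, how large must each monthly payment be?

£328.64

Monthly rate r = 15.2%/12 = 1.26667% = 0.0126667.
Level-payment amortization: P = B₀·r / (1 − (1+r)^(−n)) = 5260.00·0.0126667 / (1 − 1.01267^(−18)).
Denominator 1 − (1+r)^(−18) = 0.202734937.
P = 66.6267 / 0.202734937 ≈ 328.64.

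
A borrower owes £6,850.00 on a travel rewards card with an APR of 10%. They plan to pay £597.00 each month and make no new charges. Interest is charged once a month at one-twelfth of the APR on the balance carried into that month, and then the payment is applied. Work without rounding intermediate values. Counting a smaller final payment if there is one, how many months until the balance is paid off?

Monthly rate r = 10%/12 = 0.833333% = 0.00833333.
Recurrence: B ← B·(1+r) − £597.00.
Month 1: interest £57.08; balance after payment £6,310.08.
Month 2: interest £52.58; balance after payment £5,765.67.
Closed form: n = −ln(1 − rB₀/P)/ln(1+r) = −ln(0.90438)/ln(1.00833) ≈ 12.110, so the balance reaches zero during payment 13.

13 months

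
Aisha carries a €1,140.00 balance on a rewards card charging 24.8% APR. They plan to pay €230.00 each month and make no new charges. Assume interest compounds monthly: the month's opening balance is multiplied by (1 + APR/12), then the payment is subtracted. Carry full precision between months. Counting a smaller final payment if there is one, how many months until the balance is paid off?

Monthly rate r = 24.8%/12 = 2.06667% = 0.0206667.
Recurrence: B ← B·(1+r) − €230.00.
Month 1: interest €23.56; balance after payment €933.56.
Month 2: interest €19.29; balance after payment €722.85.
Month 3: interest €14.94; balance after payment €507.79.
Month 4: interest €10.49; balance after payment €288.29.
Month 5: interest €5.96; balance after payment €64.24.
Month 6: interest €1.33; balance after payment €0.00.

6 payments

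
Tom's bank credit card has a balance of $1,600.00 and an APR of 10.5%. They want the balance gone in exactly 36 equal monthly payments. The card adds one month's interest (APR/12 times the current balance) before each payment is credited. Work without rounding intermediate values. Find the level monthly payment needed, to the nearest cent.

Monthly rate r = 10.5%/12 = 0.875% = 0.00875.
Level-payment amortization: P = B₀·r / (1 − (1+r)^(−n)) = 1600.00·0.00875 / (1 − 1.00875^(−36)).
Denominator 1 − (1+r)^(−36) = 0.269210529.
P = 14 / 0.269210529 ≈ 52.00.

$52.00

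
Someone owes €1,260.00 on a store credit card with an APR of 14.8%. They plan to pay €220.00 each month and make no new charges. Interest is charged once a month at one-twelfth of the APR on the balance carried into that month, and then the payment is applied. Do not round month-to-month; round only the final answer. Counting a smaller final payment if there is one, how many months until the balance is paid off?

6 months

Monthly rate r = 14.8%/12 = 1.23333% = 0.0123333.
Recurrence: B ← B·(1+r) − €220.00.
Month 1: interest €15.54; balance after payment €1,055.54.
Month 2: interest €13.02; balance after payment €848.56.
Month 3: interest €10.47; balance after payment €639.02.
Month 4: interest €7.88; balance after payment €426.91.
Month 5: interest €5.27; balance after payment €212.17.
Month 6: interest €2.62; balance after payment €0.00.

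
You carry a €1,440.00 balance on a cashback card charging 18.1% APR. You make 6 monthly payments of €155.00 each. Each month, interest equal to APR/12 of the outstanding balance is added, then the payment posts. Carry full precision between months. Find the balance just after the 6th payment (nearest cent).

Monthly rate r = 18.1%/12 = 1.50833% = 0.0150833.
Each month: B ← B·(1+r) − €155.00.
Month 1: interest €21.72; balance after payment €1,306.72.
Month 2: interest €19.71; balance after payment €1,171.43.
Month 3: interest €17.67; balance after payment €1,034.10.
Month 4: interest €15.60; balance after payment €894.70.
Month 5: interest €13.50; balance after payment €753.19.
Month 6: interest €11.36; balance after payment €609.55.

€609.55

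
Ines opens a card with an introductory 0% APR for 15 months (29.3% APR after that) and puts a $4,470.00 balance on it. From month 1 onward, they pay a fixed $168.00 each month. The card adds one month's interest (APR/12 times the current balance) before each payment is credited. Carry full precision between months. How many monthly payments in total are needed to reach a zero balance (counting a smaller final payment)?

29 payments

Promo months 1–15 at r₀ = 0%/12 = 0; months 16+ at r₁ = 29.3%/12 = 0.0244167.
After month 15 (no interest yet): B = $4,470.00 − 15·$168.00 = $1,950.00.
Then at r₁ with $168.00/mo: n₂ = −ln(1 − r₁·B/P)/ln(1+r₁) ≈ 13.81 → 14 more payments.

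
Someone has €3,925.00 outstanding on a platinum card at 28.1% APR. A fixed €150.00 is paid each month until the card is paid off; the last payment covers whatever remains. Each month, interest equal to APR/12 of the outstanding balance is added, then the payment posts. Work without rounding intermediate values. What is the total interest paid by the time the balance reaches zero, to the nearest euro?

Monthly rate r = 28.1%/12 = 2.34167% = 0.0234167.
Payoff takes n = ⌈−ln(1 − rB₀/P)/ln(1+r)⌉ = ⌈40.984⌉ = 41 payments; the last is €147.66.
Total paid = 40·€150.00 + €147.66 = €6,147.66.
Total interest = total paid − principal = €6,147.66 − €3,925.00 = €2,222.66.

€2,223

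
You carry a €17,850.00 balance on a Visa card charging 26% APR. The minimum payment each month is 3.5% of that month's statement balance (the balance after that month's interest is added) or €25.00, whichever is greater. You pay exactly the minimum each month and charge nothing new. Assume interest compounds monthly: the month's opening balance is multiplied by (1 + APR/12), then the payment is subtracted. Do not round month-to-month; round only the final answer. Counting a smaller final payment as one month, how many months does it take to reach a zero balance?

Monthly rate r = 26%/12 = 2.16667% = 0.0216667.
While 3.5% of the post-interest balance exceeds €25.00, each month B ← (B·(1+r))·(1 − 0.035), i.e. B shrinks by the factor (1+r)·0.965 = 0.98591.
This holds for months 1–229. Entering month 230 the balance is €692.16; 3.5% of the post-interest balance is now below €25.00, so the flat €25.00 minimum applies from here.
From month 230 a fixed €25.00 at rate r clears €692.16 in 43 more payments. Total: 229 + 43 = 272 months.

272 months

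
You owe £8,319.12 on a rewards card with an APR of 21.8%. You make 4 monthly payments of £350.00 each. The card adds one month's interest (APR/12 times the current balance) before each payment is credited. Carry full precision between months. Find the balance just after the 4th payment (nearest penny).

£7,501.70

Monthly rate r = 21.8%/12 = 1.81667% = 0.0181667.
Each month: B ← B·(1+r) − £350.00.
Month 1: interest £151.13; balance after payment £8,120.25.
Month 2: interest £147.52; balance after payment £7,917.77.
Month 3: interest £143.84; balance after payment £7,711.61.
Month 4: interest £140.09; balance after payment £7,501.70.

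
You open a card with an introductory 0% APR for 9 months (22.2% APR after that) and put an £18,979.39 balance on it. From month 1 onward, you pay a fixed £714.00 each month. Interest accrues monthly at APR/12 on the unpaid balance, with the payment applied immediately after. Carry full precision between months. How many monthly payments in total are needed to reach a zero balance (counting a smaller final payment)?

Promo months 1–9 at r₀ = 0%/12 = 0; months 10+ at r₁ = 22.2%/12 = 0.0185.
After month 9 (no interest yet): B = £18,979.39 − 9·£714.00 = £12,553.39.
Then at r₁ with £714.00/mo: n₂ = −ln(1 − r₁·B/P)/ln(1+r₁) ≈ 21.46 → 22 more payments.

31 months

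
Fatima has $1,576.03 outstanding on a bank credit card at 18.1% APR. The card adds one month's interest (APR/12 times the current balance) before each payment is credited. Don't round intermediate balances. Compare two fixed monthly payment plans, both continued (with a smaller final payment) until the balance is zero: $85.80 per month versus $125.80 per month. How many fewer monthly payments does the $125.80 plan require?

8 fewer payments

Monthly rate r = 18.1%/12 = 1.50833% = 0.0150833.
At $85.80/mo: n = ⌈−ln(1 − rB₀/P)/ln(1+r)⌉ = 22 payments (last $57.71); total interest = total paid − $1,576.03 = $283.48.
At $125.80/mo: 14 payments (last $124.58); total interest $183.95.
Payments saved = 22 − 14 = 8.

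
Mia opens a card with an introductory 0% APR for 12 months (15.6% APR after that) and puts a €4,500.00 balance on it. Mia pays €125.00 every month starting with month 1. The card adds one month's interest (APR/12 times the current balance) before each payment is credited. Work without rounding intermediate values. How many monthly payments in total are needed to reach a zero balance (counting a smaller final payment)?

Promo months 1–12 at r₀ = 0%/12 = 0; months 13+ at r₁ = 15.6%/12 = 0.013.
After month 12 (no interest yet): B = €4,500.00 − 12·€125.00 = €3,000.00.
Then at r₁ with €125.00/mo: n₂ = −ln(1 − r₁·B/P)/ln(1+r₁) ≈ 28.95 → 29 more payments.

41 payments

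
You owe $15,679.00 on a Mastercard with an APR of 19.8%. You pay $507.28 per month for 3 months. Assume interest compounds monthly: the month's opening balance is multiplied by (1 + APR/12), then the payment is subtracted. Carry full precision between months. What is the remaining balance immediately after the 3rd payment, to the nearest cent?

Monthly rate r = 19.8%/12 = 1.65% = 0.0165.
Each month: B ← B·(1+r) − $507.28.
Month 1: interest $258.70; balance after payment $15,430.42.
Month 2: interest $254.60; balance after payment $15,177.75.
Month 3: interest $250.43; balance after payment $14,920.90.

$14,920.90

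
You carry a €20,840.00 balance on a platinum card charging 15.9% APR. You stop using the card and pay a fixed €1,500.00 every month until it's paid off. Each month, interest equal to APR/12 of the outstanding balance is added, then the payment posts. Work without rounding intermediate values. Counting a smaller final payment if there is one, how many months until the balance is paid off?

Monthly rate r = 15.9%/12 = 1.325% = 0.01325.
Recurrence: B ← B·(1+r) − €1,500.00.
Month 1: interest €276.13; balance after payment €19,616.13.
Month 2: interest €259.91; balance after payment €18,376.04.
Closed form: n = −ln(1 − rB₀/P)/ln(1+r) = −ln(0.81591)/ln(1.01325) ≈ 15.456, so the balance reaches zero during payment 16.

16 payments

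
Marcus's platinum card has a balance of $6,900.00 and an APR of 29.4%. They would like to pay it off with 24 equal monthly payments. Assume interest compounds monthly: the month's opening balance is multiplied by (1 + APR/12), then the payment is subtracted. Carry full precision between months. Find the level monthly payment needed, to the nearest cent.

Monthly rate r = 29.4%/12 = 2.45% = 0.0245.
Level-payment amortization: P = B₀·r / (1 − (1+r)^(−n)) = 6900.00·0.0245 / (1 − 1.0245^(−24)).
Denominator 1 − (1+r)^(−24) = 0.440612324.
P = 169.05 / 0.440612324 ≈ 383.67.

$383.67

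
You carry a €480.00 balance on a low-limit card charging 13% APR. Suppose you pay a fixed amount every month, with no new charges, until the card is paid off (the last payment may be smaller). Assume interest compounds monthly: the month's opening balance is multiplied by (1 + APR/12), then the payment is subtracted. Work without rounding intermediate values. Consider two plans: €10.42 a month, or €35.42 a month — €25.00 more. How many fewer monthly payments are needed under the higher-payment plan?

Monthly rate r = 13%/12 = 1.08333% = 0.0108333.
At €10.42/mo: n = ⌈−ln(1 − rB₀/P)/ln(1+r)⌉ = 65 payments (last €1.58); total interest = total paid − €480.00 = €188.46.
At €35.42/mo: 15 payments (last €26.08); total interest €41.96.
Payments saved = 65 − 15 = 50.

50 fewer payments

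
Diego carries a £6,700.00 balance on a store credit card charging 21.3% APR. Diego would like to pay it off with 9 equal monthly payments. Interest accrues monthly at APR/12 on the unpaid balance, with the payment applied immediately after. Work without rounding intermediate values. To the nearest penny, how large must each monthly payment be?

£812.06

Monthly rate r = 21.3%/12 = 1.775% = 0.01775.
Level-payment amortization: P = B₀·r / (1 − (1+r)^(−n)) = 6700.00·0.01775 / (1 − 1.01775^(−9)).
Denominator 1 − (1+r)^(−9) = 0.146447968.
P = 118.925 / 0.146447968 ≈ 812.06.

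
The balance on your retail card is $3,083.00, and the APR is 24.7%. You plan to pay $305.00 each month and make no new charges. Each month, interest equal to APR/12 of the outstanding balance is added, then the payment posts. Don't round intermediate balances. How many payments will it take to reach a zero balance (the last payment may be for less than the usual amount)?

Monthly rate r = 24.7%/12 = 2.05833% = 0.0205833.
Recurrence: B ← B·(1+r) − $305.00.
Month 1: interest $63.46; balance after payment $2,841.46.
Month 2: interest $58.49; balance after payment $2,594.95.
Closed form: n = −ln(1 − rB₀/P)/ln(1+r) = −ln(0.79194)/ln(1.02058) ≈ 11.449, so the balance reaches zero during payment 12.

12 payments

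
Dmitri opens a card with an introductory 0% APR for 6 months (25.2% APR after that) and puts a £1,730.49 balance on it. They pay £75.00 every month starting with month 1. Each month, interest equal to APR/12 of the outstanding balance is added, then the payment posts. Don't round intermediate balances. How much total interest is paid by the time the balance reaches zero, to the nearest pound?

£322

Promo months 1–6 at r₀ = 0%/12 = 0; months 7+ at r₁ = 25.2%/12 = 0.021.
After month 6 (no interest yet): B = £1,730.49 − 6·£75.00 = £1,280.49.
Then at r₁ with £75.00/mo: n₂ = −ln(1 − r₁·B/P)/ln(1+r₁) ≈ 21.36 → 22 more payments.
Total paid = 27·£75.00 + £27.50 = £2,052.50; interest = £2,052.50 − £1,730.49 = £322.01.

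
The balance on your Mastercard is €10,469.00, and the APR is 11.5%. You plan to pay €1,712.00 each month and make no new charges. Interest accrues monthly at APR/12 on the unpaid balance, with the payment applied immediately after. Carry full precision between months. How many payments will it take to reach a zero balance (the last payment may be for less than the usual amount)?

Monthly rate r = 11.5%/12 = 0.958333% = 0.00958333.
Recurrence: B ← B·(1+r) − €1,712.00.
Month 1: interest €100.33; balance after payment €8,857.33.
Month 2: interest €84.88; balance after payment €7,230.21.
Closed form: n = −ln(1 − rB₀/P)/ln(1+r) = −ln(0.9414)/ln(1.00958) ≈ 6.332, so the balance reaches zero during payment 7.

7 payments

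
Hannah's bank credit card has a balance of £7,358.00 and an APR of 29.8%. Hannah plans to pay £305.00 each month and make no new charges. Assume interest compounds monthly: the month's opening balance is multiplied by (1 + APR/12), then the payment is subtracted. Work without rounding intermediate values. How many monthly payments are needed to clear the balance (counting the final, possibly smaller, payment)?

38 payments

Monthly rate r = 29.8%/12 = 2.48333% = 0.0248333.
Recurrence: B ← B·(1+r) − £305.00.
Month 1: interest £182.72; balance after payment £7,235.72.
Month 2: interest £179.69; balance after payment £7,110.41.
Closed form: n = −ln(1 − rB₀/P)/ln(1+r) = −ln(0.40091)/ln(1.02483) ≈ 37.262, so the balance reaches zero during payment 38.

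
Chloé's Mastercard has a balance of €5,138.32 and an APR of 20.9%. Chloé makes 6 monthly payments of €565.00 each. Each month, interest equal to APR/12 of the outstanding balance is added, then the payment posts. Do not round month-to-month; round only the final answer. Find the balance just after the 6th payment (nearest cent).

€2,158.13

Monthly rate r = 20.9%/12 = 1.74167% = 0.0174167.
Each month: B ← B·(1+r) − €565.00.
Month 1: interest €89.49; balance after payment €4,662.81.
Month 2: interest €81.21; balance after payment €4,179.02.
Month 3: interest €72.78; balance after payment €3,686.81.
Month 4: interest €64.21; balance after payment €3,186.02.
Month 5: interest €55.49; balance after payment €2,676.51.
Month 6: interest €46.62; balance after payment €2,158.13.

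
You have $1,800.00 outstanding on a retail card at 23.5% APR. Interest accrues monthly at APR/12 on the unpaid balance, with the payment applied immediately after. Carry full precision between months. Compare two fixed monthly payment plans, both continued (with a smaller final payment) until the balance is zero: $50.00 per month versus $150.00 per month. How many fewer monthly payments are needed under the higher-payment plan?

Monthly rate r = 23.5%/12 = 1.95833% = 0.0195833.
At $50.00/mo: n = ⌈−ln(1 − rB₀/P)/ln(1+r)⌉ = 63 payments (last $47.33); total interest = total paid − $1,800.00 = $1,347.33.
At $150.00/mo: 14 payments (last $122.09); total interest $272.09.
Payments saved = 63 − 14 = 49.

49 fewer payments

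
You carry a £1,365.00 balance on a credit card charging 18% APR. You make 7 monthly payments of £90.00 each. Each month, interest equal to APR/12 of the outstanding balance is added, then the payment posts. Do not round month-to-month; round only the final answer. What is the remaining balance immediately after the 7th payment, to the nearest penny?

£855.87

Monthly rate r = 18%/12 = 1.5% = 0.015.
Each month: B ← B·(1+r) − £90.00.
Month 1: interest £20.47; balance after payment £1,295.47.
Month 2: interest £19.43; balance after payment £1,224.91.
Month 3: interest £18.37; balance after payment £1,153.28.
Month 4: interest £17.30; balance after payment £1,080.58.
Month 5: interest £16.21; balance after payment £1,006.79.
Month 6: interest £15.10; balance after payment £931.89.
Month 7: interest £13.98; balance after payment £855.87.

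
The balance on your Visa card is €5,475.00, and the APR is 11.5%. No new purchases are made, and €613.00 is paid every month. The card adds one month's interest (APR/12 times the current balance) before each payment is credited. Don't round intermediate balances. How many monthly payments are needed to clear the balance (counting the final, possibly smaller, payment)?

Monthly rate r = 11.5%/12 = 0.958333% = 0.00958333.
Recurrence: B ← B·(1+r) − €613.00.
Month 1: interest €52.47; balance after payment €4,914.47.
Month 2: interest €47.10; balance after payment €4,348.57.
Closed form: n = −ln(1 − rB₀/P)/ln(1+r) = −ln(0.91441)/ln(1.00958) ≈ 9.382, so the balance reaches zero during payment 10.

10 months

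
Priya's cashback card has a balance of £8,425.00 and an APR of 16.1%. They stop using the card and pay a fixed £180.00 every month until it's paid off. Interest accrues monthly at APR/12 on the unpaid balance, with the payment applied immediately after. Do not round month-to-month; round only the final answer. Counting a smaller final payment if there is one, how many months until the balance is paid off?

Monthly rate r = 16.1%/12 = 1.34167% = 0.0134167.
Recurrence: B ← B·(1+r) − £180.00.
Month 1: interest £113.04; balance after payment £8,358.04.
Month 2: interest £112.14; balance after payment £8,290.17.
Closed form: n = −ln(1 − rB₀/P)/ln(1+r) = −ln(0.37203)/ln(1.01342) ≈ 74.192, so the balance reaches zero during payment 75.

75 months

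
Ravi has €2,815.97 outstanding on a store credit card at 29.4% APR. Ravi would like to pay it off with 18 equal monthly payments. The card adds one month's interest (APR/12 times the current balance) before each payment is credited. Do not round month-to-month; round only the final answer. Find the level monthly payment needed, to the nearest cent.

€195.34

Monthly rate r = 29.4%/12 = 2.45% = 0.0245.
Level-payment amortization: P = B₀·r / (1 − (1+r)^(−n)) = 2815.97·0.0245 / (1 − 1.0245^(−18)).
Denominator 1 − (1+r)^(−18) = 0.353178167.
P = 68.9913 / 0.353178167 ≈ 195.34.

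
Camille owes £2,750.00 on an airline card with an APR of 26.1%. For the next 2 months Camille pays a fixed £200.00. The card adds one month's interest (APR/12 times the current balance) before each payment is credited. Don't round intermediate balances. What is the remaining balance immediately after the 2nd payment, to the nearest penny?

£2,466.58

Monthly rate r = 26.1%/12 = 2.175% = 0.02175.
Each month: B ← B·(1+r) − £200.00.
Month 1: interest £59.81; balance after payment £2,609.81.
Month 2: interest £56.76; balance after payment £2,466.58.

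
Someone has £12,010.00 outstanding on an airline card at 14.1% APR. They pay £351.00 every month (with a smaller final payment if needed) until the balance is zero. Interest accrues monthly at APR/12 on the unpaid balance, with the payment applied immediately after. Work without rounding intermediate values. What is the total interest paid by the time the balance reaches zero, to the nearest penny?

£3,441.62

Monthly rate r = 14.1%/12 = 1.175% = 0.01175.
Payoff takes n = ⌈−ln(1 − rB₀/P)/ln(1+r)⌉ = ⌈44.022⌉ = 45 payments; the last is £7.62.
Total paid = 44·£351.00 + £7.62 = £15,451.62.
Total interest = total paid − principal = £15,451.62 − £12,010.00 = £3,441.62.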